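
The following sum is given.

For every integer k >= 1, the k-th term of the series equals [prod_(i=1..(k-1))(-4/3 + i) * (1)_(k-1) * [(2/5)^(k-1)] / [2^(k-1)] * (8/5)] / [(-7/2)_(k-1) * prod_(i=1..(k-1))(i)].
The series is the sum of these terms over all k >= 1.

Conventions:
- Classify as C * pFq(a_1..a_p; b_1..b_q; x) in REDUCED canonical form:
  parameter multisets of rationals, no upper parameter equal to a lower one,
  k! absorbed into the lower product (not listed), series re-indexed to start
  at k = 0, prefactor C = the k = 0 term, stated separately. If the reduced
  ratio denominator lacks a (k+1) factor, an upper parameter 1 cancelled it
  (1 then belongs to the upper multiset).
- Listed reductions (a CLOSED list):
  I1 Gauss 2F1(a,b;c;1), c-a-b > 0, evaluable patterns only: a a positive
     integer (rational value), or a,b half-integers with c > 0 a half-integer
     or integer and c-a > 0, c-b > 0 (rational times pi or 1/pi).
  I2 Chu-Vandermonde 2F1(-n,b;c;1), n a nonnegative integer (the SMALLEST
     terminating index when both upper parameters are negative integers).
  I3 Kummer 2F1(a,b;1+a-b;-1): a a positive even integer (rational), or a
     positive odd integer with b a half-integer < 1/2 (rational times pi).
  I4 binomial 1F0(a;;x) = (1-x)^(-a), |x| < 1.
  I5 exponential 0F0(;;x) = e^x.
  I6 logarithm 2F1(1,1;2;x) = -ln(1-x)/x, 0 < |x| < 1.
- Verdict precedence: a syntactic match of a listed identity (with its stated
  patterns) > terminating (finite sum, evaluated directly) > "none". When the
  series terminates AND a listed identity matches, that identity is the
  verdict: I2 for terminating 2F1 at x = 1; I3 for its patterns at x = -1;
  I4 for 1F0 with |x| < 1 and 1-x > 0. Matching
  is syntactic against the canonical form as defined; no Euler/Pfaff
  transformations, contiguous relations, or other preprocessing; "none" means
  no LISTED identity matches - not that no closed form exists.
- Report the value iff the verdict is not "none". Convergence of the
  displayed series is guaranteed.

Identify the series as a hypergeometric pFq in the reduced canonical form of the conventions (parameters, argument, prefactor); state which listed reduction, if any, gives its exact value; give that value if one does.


Reduced: x = 1/5, 2F1, upper = {-1/3, 1}, lower = {-7/2}, C = 8/5. Verdict: none. A 2F1 with upper {-1/3, 1} fits none of I1-I6 at x = 1/5; the sum runs forever.

First insight: t_0 = 8/5 here, and the two k-th powers (C = 8/5, x = 1/5) combine into one argument.
Step ratio: r(k) = (1/5) * (k-1/3) (k+1) / [(k-7/2) (k+1)] - rational in k, leading ratio (1/5); with t_0 = 8/5, classification follows.


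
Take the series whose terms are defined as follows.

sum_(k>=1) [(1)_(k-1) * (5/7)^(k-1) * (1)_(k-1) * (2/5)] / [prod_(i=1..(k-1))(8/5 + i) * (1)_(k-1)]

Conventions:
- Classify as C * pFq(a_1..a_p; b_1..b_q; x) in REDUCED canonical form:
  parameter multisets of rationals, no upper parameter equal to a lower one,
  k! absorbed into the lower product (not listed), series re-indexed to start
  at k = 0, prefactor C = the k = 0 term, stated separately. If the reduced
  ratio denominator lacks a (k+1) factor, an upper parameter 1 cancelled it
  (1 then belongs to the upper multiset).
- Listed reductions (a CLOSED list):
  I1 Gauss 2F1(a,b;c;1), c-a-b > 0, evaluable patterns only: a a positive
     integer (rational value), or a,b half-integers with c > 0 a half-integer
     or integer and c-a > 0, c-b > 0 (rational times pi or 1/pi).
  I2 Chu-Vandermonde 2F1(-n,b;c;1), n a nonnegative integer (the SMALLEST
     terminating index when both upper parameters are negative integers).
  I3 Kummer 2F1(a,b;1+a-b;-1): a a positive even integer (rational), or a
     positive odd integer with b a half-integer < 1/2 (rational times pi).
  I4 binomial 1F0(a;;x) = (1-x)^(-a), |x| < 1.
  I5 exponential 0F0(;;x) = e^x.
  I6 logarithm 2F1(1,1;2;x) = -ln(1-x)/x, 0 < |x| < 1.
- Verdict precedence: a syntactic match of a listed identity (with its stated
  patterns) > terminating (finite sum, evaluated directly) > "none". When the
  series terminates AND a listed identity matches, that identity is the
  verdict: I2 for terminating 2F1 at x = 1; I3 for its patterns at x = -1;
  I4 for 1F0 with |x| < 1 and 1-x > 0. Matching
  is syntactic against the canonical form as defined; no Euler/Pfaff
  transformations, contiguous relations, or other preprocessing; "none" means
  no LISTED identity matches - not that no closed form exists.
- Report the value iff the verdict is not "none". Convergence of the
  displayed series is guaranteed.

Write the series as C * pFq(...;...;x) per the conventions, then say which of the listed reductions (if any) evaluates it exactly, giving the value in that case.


This is 2/5 * 2F1(1, 1; 13/5; 5/7) in reduced canonical form. Verdict: none - this 2F1 at x = 5/7 matches no listed pattern, and upper {1, 1} holds no stopper.

Key observation: x = (5/7) and the lower running product (C = 2/5, x = 5/7) is a rising factorial.
Ratio: r(k) = (5/7) * (k+1) (k+1) / [(k+13/5) (k+1)] ; factor over Q: parameters, x = (5/7), and C = 2/5.


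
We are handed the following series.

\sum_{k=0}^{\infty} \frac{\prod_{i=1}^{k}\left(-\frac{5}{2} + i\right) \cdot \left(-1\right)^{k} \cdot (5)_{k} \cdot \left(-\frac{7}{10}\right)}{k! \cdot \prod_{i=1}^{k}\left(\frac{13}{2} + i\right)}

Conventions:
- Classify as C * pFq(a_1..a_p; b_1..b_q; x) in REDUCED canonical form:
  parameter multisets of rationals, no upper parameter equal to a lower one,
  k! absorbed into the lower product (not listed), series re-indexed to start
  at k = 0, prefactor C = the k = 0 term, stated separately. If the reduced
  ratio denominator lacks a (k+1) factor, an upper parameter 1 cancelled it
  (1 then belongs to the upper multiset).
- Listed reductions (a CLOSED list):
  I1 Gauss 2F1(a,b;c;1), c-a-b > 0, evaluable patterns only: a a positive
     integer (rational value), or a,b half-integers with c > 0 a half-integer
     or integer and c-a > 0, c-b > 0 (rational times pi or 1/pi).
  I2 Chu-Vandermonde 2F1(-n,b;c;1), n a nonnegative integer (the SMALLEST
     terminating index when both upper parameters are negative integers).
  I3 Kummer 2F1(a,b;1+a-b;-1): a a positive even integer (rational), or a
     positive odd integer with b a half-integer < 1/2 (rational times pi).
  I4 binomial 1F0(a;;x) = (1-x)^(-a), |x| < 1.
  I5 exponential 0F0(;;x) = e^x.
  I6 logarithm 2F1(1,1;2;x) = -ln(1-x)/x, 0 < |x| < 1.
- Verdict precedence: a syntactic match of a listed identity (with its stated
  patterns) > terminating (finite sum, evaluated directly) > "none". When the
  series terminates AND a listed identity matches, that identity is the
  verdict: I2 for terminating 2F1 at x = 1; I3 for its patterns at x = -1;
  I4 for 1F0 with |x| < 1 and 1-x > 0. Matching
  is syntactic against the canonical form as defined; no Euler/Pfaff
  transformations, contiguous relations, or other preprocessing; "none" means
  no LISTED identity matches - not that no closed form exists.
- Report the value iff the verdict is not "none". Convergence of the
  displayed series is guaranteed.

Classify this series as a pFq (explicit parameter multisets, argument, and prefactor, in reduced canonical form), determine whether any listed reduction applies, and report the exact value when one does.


x = -1 here; the reduced form reads 2F1, upper {-\frac{3}{2}, 5}, lower {\frac{15}{2}}, C = -\frac{7}{10}. Verdict at x = -1: Kummer (I3) matches (x = -1; c = \frac{15}{2} equals 1+a-b for upper {-\frac{3}{2}, 5}: listed pattern). Exact value: \left(-\frac{63063}{131072}\right) \cdot \pi.

Structural cue: x = -1 and the lower running product (C = -7/10, x = -1) is a rising factorial.
Consecutive-term ratio: r(k) = -1 * (k-\frac{3}{2}) (k+5) / [(k+\frac{15}{2}) (k+1)] - rational; roots negated = parameters, x = -1, C = -\frac{7}{10}.


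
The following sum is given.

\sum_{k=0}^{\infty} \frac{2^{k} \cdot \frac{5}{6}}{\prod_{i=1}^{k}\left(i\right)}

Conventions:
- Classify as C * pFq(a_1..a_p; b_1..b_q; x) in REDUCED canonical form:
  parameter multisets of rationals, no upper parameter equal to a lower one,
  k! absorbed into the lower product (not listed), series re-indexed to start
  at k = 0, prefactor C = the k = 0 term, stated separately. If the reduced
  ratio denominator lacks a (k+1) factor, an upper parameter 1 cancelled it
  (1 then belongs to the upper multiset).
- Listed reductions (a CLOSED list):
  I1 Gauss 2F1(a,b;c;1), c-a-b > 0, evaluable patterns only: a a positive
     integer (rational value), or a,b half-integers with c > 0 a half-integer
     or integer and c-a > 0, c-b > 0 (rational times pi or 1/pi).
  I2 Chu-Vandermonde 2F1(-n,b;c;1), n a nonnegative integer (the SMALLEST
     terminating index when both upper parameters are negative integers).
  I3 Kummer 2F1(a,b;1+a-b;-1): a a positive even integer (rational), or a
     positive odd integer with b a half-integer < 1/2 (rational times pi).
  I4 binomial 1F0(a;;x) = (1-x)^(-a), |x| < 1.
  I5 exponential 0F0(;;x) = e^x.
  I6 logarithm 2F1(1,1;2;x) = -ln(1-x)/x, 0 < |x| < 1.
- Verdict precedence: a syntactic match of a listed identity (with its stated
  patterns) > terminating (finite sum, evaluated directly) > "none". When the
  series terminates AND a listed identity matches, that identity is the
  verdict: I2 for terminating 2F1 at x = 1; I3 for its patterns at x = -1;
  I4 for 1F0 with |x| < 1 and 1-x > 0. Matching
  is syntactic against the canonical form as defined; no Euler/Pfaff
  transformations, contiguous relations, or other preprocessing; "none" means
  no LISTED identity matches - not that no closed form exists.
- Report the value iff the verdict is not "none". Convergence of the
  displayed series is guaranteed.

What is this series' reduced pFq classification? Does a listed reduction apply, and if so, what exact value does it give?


Canonical form: C = \frac{5}{6} times 0F0 with upper {-}, lower {-}, x = 2. Verdict: exponential (I5) matches (the 0F0 exponential series at x = 2). Exact value: \frac{5}{6} \cdot e^{2}.

Key step: t_0 = \frac{5}{6} here, and the product of the first k integers (C = 5/6) is k!.
Ratio: r(k) = 2 * 1 / [(k+1)] - rational in k, leading ratio 2; with t_0 = \frac{5}{6}, classification follows.


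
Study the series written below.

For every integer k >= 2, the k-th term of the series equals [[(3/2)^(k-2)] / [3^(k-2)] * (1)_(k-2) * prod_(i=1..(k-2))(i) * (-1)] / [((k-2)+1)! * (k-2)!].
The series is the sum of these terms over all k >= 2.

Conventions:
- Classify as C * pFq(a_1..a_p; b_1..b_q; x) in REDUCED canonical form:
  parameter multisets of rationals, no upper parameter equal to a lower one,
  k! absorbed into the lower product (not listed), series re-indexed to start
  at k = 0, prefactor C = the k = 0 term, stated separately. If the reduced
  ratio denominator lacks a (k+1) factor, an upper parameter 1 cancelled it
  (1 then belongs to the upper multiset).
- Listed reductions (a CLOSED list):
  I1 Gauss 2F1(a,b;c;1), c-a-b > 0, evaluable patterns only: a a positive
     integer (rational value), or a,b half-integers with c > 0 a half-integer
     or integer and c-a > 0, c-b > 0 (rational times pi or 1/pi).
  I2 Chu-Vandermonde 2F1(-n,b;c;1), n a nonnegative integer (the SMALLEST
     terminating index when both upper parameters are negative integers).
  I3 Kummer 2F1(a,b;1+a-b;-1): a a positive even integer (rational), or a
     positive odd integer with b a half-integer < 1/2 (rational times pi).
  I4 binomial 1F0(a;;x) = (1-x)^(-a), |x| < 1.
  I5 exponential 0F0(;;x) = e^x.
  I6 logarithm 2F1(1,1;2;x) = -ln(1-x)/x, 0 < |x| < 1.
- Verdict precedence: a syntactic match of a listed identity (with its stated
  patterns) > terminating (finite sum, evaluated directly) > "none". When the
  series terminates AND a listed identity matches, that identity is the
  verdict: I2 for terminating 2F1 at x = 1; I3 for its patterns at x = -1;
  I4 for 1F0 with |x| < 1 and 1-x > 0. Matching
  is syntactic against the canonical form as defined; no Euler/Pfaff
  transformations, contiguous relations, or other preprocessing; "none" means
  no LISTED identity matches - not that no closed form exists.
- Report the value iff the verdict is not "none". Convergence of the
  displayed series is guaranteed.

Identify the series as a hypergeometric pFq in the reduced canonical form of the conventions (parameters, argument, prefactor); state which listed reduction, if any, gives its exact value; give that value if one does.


Structural cue: t_0 being -1, the two k-th powers (C = -1, x = 1/2) combine into one argument.
Adjacent-term ratio: r(k) = (1/2) * (k+1) (k+1) / [(k+2) (k+1)] - rational; roots negated = parameters, x = (1/2), C = -1.

The series (x = 1/2) is 2F1: upper {1, 1}, lower {2}, prefactor -1. Verdict: the logarithmic series (I6) fires (the logarithm: parameters (1,1;2), x = 1/2). Hence: 2 * ln(1/2).


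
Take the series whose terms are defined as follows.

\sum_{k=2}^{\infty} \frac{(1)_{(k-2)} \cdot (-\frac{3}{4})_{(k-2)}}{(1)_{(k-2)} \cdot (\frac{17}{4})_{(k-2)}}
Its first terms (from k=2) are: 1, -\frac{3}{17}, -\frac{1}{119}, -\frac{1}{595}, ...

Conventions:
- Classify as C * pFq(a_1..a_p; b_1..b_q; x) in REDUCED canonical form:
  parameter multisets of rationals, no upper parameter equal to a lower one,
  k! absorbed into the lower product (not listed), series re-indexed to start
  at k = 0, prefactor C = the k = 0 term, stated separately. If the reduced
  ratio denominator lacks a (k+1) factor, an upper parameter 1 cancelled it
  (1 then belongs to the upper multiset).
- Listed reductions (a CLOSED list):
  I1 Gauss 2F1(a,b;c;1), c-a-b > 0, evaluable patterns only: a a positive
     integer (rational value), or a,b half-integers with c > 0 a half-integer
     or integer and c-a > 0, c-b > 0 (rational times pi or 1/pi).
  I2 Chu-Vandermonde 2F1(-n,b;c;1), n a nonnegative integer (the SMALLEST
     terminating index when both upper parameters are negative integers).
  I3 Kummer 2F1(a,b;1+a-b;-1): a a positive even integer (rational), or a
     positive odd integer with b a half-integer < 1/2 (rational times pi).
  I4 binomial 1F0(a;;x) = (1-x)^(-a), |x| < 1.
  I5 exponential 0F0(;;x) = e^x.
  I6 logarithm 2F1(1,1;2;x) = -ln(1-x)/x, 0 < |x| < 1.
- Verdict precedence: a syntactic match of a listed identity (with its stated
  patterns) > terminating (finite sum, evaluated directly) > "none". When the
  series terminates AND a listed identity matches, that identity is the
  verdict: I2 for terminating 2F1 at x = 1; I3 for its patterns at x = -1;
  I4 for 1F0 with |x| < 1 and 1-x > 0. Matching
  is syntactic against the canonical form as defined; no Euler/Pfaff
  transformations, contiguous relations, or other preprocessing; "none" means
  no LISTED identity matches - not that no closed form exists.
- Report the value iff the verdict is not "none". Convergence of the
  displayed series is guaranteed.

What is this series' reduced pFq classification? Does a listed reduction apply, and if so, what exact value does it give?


Reduced: x = 1, 2F1, upper = {-\frac{3}{4}, 1}, lower = {\frac{17}{4}}, C = 1. Verdict: this is Gauss (I1, integer-parameter pattern) (x = 1: the Gamma ratio telescopes since c-a-b = 4 > 0 and a = 1 in Z>0). Its exact value is \frac{13}{16}.

The tell: t_0 = 1 here, and (1)_k (prefactor 1) is k! itself.
Consecutive-term ratio: r(k) = 1 * (k-\frac{3}{4}) (k+1) / [(k+\frac{17}{4}) (k+1)] - rational in k, leading ratio 1; with t_0 = 1, classification follows.


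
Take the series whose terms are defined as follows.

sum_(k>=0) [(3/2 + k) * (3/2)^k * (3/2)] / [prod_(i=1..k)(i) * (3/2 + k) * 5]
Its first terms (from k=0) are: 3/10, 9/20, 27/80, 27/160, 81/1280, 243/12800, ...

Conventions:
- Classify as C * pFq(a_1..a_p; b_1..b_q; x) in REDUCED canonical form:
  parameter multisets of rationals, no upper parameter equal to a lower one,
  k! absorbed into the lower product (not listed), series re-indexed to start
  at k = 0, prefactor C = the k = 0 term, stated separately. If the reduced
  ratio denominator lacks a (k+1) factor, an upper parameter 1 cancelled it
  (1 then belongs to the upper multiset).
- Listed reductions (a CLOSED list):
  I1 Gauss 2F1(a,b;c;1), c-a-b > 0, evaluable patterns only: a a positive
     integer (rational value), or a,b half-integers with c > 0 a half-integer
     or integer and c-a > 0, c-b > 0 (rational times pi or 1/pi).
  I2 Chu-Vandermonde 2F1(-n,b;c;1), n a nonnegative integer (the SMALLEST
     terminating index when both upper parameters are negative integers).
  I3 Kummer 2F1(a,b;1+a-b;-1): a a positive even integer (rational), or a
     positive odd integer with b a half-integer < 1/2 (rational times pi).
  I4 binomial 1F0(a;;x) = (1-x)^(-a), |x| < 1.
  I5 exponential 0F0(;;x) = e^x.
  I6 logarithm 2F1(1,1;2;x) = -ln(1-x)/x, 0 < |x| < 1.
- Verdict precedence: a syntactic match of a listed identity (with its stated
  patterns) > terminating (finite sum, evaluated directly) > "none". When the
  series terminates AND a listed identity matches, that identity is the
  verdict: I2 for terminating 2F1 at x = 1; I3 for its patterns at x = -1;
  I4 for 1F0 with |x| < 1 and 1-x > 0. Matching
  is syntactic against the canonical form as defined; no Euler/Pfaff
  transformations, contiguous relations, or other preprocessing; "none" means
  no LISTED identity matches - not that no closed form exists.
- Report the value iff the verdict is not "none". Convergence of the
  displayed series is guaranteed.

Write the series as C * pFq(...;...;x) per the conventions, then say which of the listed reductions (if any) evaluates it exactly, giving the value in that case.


The tell: with t_0 = 3/10, the product of the first k integers (C = 3/10) is k!.
Consecutive-term ratio: r(k) = (3/2) * 1 / [(k+1)] - rational; roots negated = parameters, x = (3/2), C = 3/10.

Reduced: x = 3/2, 0F0, upper = {-}, lower = {-}, C = 3/10. Verdict (x = 3/2): exponential (I5) applies (the 0F0 exponential series at x = 3/2). Hence: (3/10) * e^(3/2).


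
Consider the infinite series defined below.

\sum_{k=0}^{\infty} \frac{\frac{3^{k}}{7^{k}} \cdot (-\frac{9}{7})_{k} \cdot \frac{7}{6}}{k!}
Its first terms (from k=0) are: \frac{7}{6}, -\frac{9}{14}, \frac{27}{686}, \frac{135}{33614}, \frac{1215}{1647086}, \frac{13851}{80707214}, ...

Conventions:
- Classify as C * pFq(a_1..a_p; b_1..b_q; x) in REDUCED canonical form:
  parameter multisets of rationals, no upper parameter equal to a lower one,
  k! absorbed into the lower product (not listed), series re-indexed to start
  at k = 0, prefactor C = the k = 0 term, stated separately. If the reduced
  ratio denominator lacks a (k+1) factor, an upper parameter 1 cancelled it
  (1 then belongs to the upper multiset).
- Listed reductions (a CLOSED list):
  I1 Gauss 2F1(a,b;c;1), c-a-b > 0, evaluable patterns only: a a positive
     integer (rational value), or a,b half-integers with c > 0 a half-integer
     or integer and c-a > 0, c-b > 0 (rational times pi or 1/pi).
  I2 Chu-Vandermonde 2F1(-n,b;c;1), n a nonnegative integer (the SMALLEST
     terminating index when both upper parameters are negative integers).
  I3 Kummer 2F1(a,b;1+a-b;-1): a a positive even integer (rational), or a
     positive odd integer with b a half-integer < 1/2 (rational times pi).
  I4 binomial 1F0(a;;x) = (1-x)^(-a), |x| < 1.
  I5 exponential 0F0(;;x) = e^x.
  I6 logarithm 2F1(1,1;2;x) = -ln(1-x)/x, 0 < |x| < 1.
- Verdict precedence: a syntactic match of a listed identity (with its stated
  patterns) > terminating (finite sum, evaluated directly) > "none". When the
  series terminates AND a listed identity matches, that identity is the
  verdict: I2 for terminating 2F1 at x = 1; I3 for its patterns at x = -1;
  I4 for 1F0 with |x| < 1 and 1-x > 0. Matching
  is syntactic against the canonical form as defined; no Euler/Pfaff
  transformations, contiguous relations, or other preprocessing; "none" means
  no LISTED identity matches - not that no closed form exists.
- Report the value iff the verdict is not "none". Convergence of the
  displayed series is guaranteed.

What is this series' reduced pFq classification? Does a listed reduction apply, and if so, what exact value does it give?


Prefactor \frac{7}{6}, argument \frac{3}{7}: 1F0 with upper {-\frac{9}{7}} over lower {-}. Verdict: the I4 binomial reduction applies (the 1F0 binomial series: exponent 9/7, x = \frac{3}{7}). Exact value: \frac{7}{6} \cdot \left(\frac{4}{7}\right)^{\frac{9}{7}}.

Key step: t_0 being \frac{7}{6}, the two geometric factors (C = 7/6, x = 3/7) combine into one argument.
Step ratio: r(k) = \frac{3}{7} * (k-\frac{9}{7}) / [(k+1)] - rational in k. x = \frac{3}{7}; t_0 = \frac{7}{6}; negate the roots.


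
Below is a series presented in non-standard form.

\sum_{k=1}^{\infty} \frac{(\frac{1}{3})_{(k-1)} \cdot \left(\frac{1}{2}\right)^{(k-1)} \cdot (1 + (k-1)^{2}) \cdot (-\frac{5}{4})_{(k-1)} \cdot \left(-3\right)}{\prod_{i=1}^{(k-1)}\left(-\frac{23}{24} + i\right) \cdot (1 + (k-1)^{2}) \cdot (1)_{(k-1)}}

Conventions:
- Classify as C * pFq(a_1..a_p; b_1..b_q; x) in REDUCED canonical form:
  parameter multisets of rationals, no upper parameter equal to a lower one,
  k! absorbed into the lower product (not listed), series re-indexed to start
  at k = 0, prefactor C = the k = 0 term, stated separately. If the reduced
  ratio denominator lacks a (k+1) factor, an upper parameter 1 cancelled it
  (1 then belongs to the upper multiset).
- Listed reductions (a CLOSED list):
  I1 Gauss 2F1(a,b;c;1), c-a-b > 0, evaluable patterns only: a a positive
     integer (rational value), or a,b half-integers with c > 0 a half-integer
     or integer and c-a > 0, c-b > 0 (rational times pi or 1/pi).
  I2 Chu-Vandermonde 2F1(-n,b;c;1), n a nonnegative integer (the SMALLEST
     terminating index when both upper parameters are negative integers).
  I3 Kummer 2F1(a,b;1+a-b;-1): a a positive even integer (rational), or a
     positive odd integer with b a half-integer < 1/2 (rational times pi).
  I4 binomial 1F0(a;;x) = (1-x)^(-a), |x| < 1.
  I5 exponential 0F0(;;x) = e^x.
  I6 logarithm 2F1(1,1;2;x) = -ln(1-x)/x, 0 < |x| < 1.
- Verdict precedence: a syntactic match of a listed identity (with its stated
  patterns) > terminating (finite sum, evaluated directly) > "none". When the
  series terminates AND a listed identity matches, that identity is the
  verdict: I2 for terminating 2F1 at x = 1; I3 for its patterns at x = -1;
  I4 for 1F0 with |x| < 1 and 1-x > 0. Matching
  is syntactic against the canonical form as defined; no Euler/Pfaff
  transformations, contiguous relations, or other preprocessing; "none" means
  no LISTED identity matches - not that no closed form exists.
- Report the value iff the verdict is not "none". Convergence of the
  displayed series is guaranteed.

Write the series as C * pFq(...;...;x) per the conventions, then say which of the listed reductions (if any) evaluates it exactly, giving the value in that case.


At argument \frac{1}{2}: a 2F1 with upper {-\frac{5}{4}, \frac{1}{3}}, lower {\frac{1}{24}}, scaled by C = -3. Verdict: none. Every listed pattern misses the 2F1 form at \frac{1}{2}, upper {-\frac{5}{4}, \frac{1}{3}}.

Structural cue: with t_0 = -3, the lower running product (prefactor -3) is a rising factorial.
Consecutive-term ratio: r(k) = \frac{1}{2} * (k-\frac{5}{4}) (k+\frac{1}{3}) / [(k+\frac{1}{24}) (k+1)] - poly over poly, x = \frac{1}{2} from leading terms; C = -3 at k = 0.


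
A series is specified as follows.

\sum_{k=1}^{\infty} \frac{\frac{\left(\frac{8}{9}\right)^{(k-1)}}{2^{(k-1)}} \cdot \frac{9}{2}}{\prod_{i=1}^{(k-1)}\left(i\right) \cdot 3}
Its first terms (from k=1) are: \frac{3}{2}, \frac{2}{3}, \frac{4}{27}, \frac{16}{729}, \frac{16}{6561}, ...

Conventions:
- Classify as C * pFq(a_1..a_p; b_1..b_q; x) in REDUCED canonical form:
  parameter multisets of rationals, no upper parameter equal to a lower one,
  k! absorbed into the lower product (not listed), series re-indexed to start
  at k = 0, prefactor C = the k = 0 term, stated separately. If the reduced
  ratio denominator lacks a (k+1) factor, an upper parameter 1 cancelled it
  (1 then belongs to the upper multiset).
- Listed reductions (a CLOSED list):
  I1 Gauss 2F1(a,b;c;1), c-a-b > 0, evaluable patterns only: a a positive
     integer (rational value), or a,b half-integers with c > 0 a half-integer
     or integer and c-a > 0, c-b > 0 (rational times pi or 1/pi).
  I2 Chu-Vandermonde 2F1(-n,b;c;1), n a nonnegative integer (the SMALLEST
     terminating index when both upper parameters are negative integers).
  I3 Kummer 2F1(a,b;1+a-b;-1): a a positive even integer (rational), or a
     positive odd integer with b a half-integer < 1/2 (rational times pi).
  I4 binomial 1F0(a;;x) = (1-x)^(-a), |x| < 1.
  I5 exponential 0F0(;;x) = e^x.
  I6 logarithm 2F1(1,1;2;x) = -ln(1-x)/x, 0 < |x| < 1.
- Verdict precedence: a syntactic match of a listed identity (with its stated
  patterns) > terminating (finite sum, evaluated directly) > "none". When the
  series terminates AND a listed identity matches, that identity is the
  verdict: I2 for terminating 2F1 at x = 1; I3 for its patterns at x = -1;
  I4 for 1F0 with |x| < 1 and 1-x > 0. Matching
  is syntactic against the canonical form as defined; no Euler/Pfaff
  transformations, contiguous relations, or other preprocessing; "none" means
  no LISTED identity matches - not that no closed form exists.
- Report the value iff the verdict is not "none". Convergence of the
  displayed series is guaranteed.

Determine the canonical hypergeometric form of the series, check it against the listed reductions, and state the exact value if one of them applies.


At argument \frac{4}{9}: a 0F0 with upper {-}, lower {-}, scaled by C = \frac{3}{2}. Verdict (x = \frac{4}{9}): the exponential series (I5) applies (the 0F0 exponential series at x = \frac{4}{9}). Its exact value is \frac{3}{2} \cdot e^{\frac{4}{9}}.

The tell: t_0 = \frac{3}{2} here, and the two k-th powers (prefactor 3/2) combine into one argument.
Consecutive-term ratio: r(k) = \frac{4}{9} * 1 / [(k+1)] - poly over poly, x = \frac{4}{9} from leading terms; C = \frac{3}{2} at k = 0.


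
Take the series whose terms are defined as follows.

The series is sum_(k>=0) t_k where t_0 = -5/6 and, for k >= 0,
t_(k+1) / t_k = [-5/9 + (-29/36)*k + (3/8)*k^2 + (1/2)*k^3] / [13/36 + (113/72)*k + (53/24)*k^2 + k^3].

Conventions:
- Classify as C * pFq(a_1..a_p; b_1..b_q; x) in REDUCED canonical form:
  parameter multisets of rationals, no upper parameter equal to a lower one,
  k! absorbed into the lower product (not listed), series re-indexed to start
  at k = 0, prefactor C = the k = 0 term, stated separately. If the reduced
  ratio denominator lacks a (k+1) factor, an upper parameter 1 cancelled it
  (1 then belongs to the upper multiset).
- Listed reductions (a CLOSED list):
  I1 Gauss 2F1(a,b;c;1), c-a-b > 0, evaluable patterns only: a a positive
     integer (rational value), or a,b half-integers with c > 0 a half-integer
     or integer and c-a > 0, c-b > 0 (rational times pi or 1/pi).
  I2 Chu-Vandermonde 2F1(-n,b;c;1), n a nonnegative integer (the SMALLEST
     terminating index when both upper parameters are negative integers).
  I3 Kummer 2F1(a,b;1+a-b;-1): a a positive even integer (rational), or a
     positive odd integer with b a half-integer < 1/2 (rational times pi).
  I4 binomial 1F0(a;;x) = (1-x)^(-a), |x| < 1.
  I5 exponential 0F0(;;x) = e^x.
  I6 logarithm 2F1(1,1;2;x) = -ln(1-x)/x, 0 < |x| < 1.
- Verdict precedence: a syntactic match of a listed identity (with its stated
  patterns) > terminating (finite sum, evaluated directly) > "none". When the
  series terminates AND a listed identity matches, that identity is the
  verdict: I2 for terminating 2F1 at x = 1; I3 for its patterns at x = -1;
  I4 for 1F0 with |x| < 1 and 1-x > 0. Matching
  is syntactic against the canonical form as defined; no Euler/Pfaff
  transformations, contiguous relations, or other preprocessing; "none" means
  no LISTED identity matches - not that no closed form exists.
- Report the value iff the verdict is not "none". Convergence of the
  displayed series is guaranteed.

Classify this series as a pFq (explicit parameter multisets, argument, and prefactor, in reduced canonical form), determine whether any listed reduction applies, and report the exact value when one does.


At argument 1/2: a 2F1 with upper {-5/4, 4/3}, lower {13/24}, scaled by C = -5/6. Verdict: none. A 2F1 with upper {-5/4, 4/3} fits none of I1-I6 at x = 1/2; the sum runs forever.

Key observation: with t_0 = -5/6, the ratio is unreduced: k + 2/3 divides both sides (C = -5/6).
Term ratio: r(k) = (1/2) * (k-5/4) (k+4/3) / [(k+13/24) (k+1)] - rational in k, leading ratio (1/2); with t_0 = -5/6, classification follows.


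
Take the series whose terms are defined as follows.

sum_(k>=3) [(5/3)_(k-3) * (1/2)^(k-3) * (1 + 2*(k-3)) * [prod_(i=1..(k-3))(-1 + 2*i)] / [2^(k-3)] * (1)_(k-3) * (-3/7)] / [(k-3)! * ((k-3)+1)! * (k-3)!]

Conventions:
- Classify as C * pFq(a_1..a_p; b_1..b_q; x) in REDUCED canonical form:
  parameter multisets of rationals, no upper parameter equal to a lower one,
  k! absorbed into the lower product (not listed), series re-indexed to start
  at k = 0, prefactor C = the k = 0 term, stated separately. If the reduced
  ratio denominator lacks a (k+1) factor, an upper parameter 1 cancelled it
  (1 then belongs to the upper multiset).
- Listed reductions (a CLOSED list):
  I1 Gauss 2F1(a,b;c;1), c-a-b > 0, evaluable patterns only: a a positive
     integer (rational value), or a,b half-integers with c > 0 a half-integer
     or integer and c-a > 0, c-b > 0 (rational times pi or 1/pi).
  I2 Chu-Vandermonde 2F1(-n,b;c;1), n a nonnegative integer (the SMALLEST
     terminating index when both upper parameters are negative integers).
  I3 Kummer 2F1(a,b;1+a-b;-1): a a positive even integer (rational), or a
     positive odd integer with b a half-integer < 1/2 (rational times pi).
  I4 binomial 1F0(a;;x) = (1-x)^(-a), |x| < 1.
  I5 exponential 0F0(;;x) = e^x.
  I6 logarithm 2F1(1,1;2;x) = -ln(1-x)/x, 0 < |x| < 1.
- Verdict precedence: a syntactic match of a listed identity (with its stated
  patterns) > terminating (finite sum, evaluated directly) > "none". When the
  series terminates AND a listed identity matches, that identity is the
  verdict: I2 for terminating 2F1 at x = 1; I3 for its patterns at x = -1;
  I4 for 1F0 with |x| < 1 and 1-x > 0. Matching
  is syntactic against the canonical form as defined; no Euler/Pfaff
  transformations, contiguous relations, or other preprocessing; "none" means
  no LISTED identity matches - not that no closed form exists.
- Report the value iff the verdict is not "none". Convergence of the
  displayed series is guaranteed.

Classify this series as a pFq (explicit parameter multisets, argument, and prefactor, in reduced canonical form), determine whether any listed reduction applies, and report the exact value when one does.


The series (x = 1/2) is 2F1: upper {3/2, 5/3}, lower {2}, prefactor -3/7. Verdict: none. No listed pattern accepts 2F1(3/2, 5/3; 2; 1/2).

The tell: with t_0 = -3/7, the denominator's factorial ratio (prefactor -3/7) is a lower Pochhammer.
Consecutive-term ratio: r(k) = (1/2) * (k+3/2) (k+5/3) / [(k+2) (k+1)] - rational in k. x = (1/2); t_0 = -3/7; negate the roots.


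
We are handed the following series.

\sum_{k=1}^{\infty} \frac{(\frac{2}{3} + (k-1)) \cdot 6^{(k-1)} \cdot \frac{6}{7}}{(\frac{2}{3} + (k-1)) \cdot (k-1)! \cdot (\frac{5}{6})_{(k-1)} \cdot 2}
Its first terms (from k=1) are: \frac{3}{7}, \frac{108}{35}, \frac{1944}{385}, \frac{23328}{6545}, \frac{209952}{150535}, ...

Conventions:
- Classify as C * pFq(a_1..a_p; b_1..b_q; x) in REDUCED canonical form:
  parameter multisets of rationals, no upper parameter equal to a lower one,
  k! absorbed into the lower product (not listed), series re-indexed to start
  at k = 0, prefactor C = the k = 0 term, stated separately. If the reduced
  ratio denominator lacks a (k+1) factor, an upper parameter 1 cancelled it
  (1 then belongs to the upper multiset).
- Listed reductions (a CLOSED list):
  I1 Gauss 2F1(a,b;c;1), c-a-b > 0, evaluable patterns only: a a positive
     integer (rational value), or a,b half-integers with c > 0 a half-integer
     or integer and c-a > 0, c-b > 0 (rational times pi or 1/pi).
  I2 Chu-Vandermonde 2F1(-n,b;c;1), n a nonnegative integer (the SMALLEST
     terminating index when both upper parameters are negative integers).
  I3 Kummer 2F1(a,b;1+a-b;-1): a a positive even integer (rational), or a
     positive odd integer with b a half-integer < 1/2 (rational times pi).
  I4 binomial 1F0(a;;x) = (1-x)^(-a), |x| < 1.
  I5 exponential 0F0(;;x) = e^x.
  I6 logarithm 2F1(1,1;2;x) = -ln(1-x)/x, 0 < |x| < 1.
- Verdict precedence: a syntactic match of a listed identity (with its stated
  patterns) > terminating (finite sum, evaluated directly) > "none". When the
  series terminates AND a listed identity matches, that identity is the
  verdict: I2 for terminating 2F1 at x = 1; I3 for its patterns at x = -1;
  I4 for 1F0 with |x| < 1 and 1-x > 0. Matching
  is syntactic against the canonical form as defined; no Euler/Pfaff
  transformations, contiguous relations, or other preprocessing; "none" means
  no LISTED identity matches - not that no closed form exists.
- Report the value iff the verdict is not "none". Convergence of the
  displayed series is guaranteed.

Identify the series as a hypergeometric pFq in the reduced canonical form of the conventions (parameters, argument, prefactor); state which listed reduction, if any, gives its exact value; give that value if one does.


Reduced: x = 6, 0F1, upper = {-}, lower = {\frac{5}{6}}, C = \frac{3}{7}. Verdict: no listed reduction: x = 6 and upper {-} fail every I1-I6 pattern.

Key observation: with t_0 = \frac{3}{7}, the constant factors (C = 3/7) combine into one prefactor.
Adjacent-term ratio: r(k) = 6 * 1 / [(k+\frac{5}{6}) (k+1)] - poly over poly, x = 6 from leading terms; C = \frac{3}{7} at k = 0.


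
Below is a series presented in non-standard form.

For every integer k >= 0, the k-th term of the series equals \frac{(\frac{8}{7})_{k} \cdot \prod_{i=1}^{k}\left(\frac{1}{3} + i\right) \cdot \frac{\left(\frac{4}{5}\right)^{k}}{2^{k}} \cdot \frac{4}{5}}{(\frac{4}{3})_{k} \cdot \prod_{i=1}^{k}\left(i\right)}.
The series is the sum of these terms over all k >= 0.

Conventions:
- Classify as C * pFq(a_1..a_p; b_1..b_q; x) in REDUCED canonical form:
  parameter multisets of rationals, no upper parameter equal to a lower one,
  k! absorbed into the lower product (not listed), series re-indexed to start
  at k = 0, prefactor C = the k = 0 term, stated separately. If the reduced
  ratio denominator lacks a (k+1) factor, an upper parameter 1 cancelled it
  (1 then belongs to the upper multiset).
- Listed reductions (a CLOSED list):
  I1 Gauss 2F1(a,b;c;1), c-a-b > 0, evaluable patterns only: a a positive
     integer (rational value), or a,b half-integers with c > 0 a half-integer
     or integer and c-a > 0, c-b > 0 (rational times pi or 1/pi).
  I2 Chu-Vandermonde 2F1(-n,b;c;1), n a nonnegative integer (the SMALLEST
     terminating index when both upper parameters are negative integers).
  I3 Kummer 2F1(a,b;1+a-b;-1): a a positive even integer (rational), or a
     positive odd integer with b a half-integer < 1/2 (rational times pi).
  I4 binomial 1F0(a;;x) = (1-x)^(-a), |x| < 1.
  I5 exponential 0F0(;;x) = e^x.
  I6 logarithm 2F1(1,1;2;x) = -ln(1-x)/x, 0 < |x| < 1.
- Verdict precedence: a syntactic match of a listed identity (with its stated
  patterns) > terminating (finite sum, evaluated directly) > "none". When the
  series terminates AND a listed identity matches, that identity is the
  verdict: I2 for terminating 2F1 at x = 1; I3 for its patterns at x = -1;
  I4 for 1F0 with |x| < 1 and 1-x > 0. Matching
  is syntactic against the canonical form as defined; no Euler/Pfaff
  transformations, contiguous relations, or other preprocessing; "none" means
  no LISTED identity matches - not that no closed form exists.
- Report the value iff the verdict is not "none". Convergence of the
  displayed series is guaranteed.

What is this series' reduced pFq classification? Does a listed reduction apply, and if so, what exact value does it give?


Classification (C = \frac{4}{5}): 1F0 with upper {\frac{8}{7}}, lower {-}, argument x = \frac{2}{5}. Verdict: the binomial series (I4) applies (the 1F0 binomial series: exponent -8/7, x = \frac{2}{5}). Value: \frac{4}{5} \cdot \left(\frac{3}{5}\right)^{-\frac{8}{7}}.

The tell: t_0 being \frac{4}{5}, the parameter 4/3 appears in both the upper and lower lists and cancels.
Term ratio: r(k) = \frac{2}{5} * (k+\frac{8}{7}) / [(k+1)] - rational in k. x = \frac{2}{5}; t_0 = \frac{4}{5}; negate the roots.


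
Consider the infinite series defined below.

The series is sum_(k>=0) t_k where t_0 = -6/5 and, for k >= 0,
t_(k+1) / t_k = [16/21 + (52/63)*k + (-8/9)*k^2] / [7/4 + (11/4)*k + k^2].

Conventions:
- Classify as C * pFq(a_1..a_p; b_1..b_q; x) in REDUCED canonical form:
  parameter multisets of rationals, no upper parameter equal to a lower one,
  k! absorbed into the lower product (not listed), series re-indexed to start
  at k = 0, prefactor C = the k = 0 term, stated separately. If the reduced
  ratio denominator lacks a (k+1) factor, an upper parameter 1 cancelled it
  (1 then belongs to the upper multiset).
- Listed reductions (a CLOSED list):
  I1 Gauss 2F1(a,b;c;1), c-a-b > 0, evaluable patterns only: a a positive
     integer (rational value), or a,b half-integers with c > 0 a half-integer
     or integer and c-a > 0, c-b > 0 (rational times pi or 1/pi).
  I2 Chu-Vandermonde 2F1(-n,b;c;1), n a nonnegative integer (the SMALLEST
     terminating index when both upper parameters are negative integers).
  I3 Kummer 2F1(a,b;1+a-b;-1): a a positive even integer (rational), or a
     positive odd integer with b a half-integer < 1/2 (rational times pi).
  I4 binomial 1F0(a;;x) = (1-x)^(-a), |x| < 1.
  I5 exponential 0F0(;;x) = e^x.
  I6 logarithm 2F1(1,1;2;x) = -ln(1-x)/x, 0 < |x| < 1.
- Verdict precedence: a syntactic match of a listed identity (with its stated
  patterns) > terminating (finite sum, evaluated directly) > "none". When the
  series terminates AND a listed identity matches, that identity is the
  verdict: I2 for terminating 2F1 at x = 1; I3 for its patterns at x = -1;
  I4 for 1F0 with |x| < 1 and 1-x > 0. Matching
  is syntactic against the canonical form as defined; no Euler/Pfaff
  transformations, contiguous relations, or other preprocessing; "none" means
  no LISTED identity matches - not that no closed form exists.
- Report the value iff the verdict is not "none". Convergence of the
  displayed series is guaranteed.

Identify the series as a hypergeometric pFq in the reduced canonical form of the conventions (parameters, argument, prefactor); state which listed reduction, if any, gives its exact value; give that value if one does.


The tell: t_0 being -6/5, the expanded ratio factors over Q; C = -6/5, roots give parameters.
Ratio: r(k) = (-8/9) * (k-3/2) (k+4/7) / [(k+7/4) (k+1)] ; factor over Q: parameters, x = (-8/9), and C = -6/5.

This is -6/5 * 2F1(-3/2, 4/7; 7/4; -8/9) in reduced canonical form. Verdict: no listed reduction: x = -8/9 and upper {-3/2, 4/7} fail every I1-I6 pattern.


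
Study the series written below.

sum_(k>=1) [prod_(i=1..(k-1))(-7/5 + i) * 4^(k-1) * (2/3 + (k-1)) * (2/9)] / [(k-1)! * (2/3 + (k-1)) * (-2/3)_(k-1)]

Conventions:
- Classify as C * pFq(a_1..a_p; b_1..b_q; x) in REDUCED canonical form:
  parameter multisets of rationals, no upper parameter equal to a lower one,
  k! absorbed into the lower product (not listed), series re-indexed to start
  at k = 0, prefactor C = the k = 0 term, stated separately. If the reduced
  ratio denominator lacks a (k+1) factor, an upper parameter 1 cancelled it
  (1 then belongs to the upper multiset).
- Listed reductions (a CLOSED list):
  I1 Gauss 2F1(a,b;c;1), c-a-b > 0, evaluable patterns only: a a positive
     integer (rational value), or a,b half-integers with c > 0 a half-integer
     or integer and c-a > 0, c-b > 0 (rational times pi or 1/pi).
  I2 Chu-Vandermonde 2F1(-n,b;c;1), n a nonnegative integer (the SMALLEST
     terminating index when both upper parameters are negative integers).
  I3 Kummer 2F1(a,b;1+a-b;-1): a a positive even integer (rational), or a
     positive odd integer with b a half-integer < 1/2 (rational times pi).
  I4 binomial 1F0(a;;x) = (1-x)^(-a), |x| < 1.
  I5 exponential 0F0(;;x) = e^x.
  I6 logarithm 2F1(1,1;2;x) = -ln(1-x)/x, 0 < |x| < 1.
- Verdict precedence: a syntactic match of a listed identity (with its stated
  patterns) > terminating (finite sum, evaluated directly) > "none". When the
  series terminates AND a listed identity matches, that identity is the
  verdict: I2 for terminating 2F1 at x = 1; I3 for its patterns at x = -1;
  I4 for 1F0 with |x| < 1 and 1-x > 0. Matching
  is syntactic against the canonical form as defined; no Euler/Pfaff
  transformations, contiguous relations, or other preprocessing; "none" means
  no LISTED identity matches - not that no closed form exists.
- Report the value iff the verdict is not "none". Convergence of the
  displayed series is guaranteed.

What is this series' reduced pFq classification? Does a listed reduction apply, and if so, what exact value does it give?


Prefactor 2/9, argument 4: 1F1 with upper {-2/5} over lower {-2/3}. Verdict: none (x = 4): each listed identity misses the multisets {-2/5} ; {-2/3}.

The tell: t_0 being 2/9, the running product (C = 2/9, x = 4) telescopes to a rising factorial.
Step ratio: r(k) = 4 * (k-2/5) / [(k-2/3) (k+1)] - poly over poly, x = 4 from leading terms; C = 2/9 at k = 0.
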